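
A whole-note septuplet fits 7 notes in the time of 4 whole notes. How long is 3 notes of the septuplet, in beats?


Solution.
Septuplet: 7 notes occupy the space of 4 whole notes
Space = 4 × 4 = 16 beats
Each septuplet note = 16 / 7 = 16/7 beats
3 notes = 3 × 16/7 = 48/7
= 48/7 beats


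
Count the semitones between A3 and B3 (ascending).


Let's work it out.
Absolute semitone position = octave×12 + chromatic position
A3: 3×12 + 9 = 45
B3: 3×12 + 11 = 47
Difference = 47 - 45 = 2
= 2 semitones


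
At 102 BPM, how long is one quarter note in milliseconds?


Let's work it out.
One quarter-note beat = 60000 / BPM = 60000 / 102 ms
Duration = 60000 / 102
= 588.2 ms


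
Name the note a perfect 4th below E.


Reasoning:
A 4th spans 4 letter names, so from E we land on B
A perfect 4th = 5 semitones below E
Spell B at that pitch: B
= B


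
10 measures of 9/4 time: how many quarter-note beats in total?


Working:
Time signature 9/4: the bottom number 4 means the quarter note gets one count
The top number 9 means 9 quarter-note beats per measure
Total = 9 × 10 measures
= 90 quarter-note beats


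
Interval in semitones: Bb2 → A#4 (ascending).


Reasoning:
Absolute semitone position = octave×12 + chromatic position
Bb2: 2×12 + 10 = 34
A#4: 4×12 + 10 = 58
Difference = 58 - 34 = 24
= 24 semitones


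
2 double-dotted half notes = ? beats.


Base half note = 2 beats
Dot 1 adds half the previous value: +1
Dot 2 adds half the previous value: +1/2
One double-dotted half = 2 + 1 + 1/2 = 7/2
2 of them = 2 × 7/2 = 7
= 7 beats


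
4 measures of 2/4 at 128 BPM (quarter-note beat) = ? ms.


Reasoning:
Quarter-note beat duration = 60000 / 128 ms
Beats per measure (2/4) = 2
One measure = 2 × 60000 / 128 = 120000 / 128 ms
4 measures = 4 × 120000 / 128 = 480000 / 128
= 3750.0 ms


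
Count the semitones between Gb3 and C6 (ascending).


Absolute semitone position = octave×12 + chromatic position
Gb3: 3×12 + 6 = 42
C6: 6×12 + 0 = 72
Difference = 72 - 42 = 30
= 30 semitones


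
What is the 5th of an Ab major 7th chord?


Solution.
Major 7th chord = root + major 3rd + perfect 5th + major 7th
Seventh chords stack in thirds, so the letter names are A-C-E-G
Root: Ab
Major 3rd above Ab: C
Perfect 5th above Ab: Eb
Major 7th above Ab: G
The 5th = Eb


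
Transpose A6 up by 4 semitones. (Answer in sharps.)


Reasoning:
A6: chromatic position 9 in octave 6 → absolute = 6×12 + 9 = 81
Transpose up 4: 81 + 4 = 85
85 = 7×12 + 1 → C# in octave 7
Result = C#7


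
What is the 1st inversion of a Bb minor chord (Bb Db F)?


Root position: Bb Db F
1st inversion: move root up an octave
Bass note: Db
Notes (bottom to top) = Db F Bb


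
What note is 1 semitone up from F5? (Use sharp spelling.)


Working:
F5: chromatic position 5 in octave 5 → absolute = 5×12 + 5 = 65
Transpose up 1: 65 + 1 = 66
66 = 5×12 + 6 → F# in octave 5
Result = F#5


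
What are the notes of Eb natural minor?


Natural minor scale pattern: W-H-W-W-H-W-W (2-1-2-2-1-2-2 semitones)
Starting from Eb:
  Eb + 2 semitones → F
  F + 1 semitone → Gb
  Gb + 2 semitones → Ab
  Ab + 2 semitones → Bb
  Bb + 1 semitone → Cb
  Cb + 2 semitones → Db
  Db + 2 semitones → Eb
Scale = Eb F Gb Ab Bb Cb Db


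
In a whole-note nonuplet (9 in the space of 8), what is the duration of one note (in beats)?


Let's work it out.
Nonuplet: 9 notes occupy the space of 8 whole notes
Space = 8 × 4 = 32 beats
Each nonuplet note = 32 / 9 = 32/9 beats
= 32/9 beats


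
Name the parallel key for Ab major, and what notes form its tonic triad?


Working:
Parallel keys share the same tonic but differ in mode
Ab major → parallel is Ab minor
Tonic triad of Ab minor = Ab Cb Eb
= Ab minor; triad = Ab Cb Eb


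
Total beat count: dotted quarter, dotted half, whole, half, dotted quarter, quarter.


Beat values:
  dotted quarter = 1.5 beats
  dotted half = 3 beats
  whole = 4 beats
  half = 2 beats
  dotted quarter = 1.5 beats
  quarter = 1 beat
Sum = 1.5 + 3 + 4 + 2 + 1.5 + 1
= 13 beats


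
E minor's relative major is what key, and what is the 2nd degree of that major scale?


The relative major shares the key signature and is a minor 3rd above the minor tonic
A minor 3rd above E is G
→ relative major of E minor is G major
G major scale: G A B C D E F#
= G major; 2nd degree = A


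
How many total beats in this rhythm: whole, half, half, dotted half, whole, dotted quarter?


Step by step:
Beat values:
  whole = 4 beats
  half = 2 beats
  half = 2 beats
  dotted half = 3 beats
  whole = 4 beats
  dotted quarter = 1.5 beats
Sum = 4 + 2 + 2 + 3 + 4 + 1.5
= 16.5 beats


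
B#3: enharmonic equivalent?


Enharmonic notes sound the same pitch but are spelled with different letter names
B# and C name the same pitch class
Octave numbers change at C, so B#3 = C4
= C4


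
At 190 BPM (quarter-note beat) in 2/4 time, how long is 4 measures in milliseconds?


Quarter-note beat duration = 60000 / 190 ms
Beats per measure (2/4) = 2
One measure = 2 × 60000 / 190 = 120000 / 190 ms
4 measures = 4 × 120000 / 190 = 480000 / 190
= 2526.3 ms


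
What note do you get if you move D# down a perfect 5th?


Working:
perfect 5th: 5 letter names, 7 semitones
Letter: D - 4 → G
Pitch: D# - 7 semitones, spelled as a G → G#
= G#


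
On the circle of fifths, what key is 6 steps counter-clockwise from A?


Solution.
Each counter-clockwise step moves down a perfect 5th (= up a perfect 4th)
From A: A → D → G → C → F → Bb → Eb
= Eb


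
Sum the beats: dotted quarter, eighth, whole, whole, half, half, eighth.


Reasoning:
Beat values:
  dotted quarter = 1.5 beats
  eighth = 0.5 beats
  whole = 4 beats
  whole = 4 beats
  half = 2 beats
  half = 2 beats
  eighth = 0.5 beats
Sum = 1.5 + 0.5 + 4 + 4 + 2 + 2 + 0.5
= 14.5 beats


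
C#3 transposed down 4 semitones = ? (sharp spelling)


Solution.
C#3: chromatic position 1 in octave 3 → absolute = 3×12 + 1 = 37
Transpose down 4: 37 - 4 = 33
33 = 2×12 + 9 → A in octave 2
Result = A2


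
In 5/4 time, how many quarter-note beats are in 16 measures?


Let's work it out.
Time signature 5/4: the bottom number 4 means the quarter note gets one count
The top number 5 means 5 quarter-note beats per measure
Total = 5 × 16 measures
= 80 quarter-note beats


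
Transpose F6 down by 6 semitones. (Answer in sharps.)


Step by step:
F6: chromatic position 5 in octave 6 → absolute = 6×12 + 5 = 77
Transpose down 6: 77 - 6 = 71
71 = 5×12 + 11 → B in octave 5
Result = B5


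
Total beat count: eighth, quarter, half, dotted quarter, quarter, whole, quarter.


Beat values:
  eighth = 0.5 beats
  quarter = 1 beat
  half = 2 beats
  dotted quarter = 1.5 beats
  quarter = 1 beat
  whole = 4 beats
  quarter = 1 beat
Sum = 0.5 + 1 + 2 + 1.5 + 1 + 4 + 1
= 11 beats


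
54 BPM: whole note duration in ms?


One quarter-note beat = 60000 / BPM = 60000 / 54 ms
Whole note = 4 × quarter note
Duration = 4 × 60000 / 54 = 240000 / 54
= 4444.4 ms


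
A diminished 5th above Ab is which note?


Solution.
A 5th spans 5 letter names, so from A we land on E
A diminished 5th = 6 semitones above Ab
Spell E at that pitch: Ebb
= Ebb


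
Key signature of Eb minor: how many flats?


Step by step:
Flat minor keys: A(0), D(1), G(2), C(3), F(4), Bb(5), Eb(6), Ab(7)
Eb minor has 6 flats
Order of flats: Bb Eb Ab Db Gb Cb Fb → first 6: Bb, Eb, Ab, Db, Gb, Cb
= 6 flats


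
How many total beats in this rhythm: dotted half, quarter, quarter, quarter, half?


Working:
Beat values:
  dotted half = 3 beats
  quarter = 1 beat
  quarter = 1 beat
  quarter = 1 beat
  half = 2 beats
Sum = 3 + 1 + 1 + 1 + 2
= 8 beats


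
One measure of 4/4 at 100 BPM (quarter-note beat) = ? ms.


Quarter-note beat duration = 60000 / 100 ms
Beats per measure (4/4) = 4
One measure = 4 × 60000 / 100 = 240000 / 100 ms
= 2400.0 ms


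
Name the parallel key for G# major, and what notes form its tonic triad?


Working:
Parallel keys share the same tonic but differ in mode
G# major → parallel is G# minor
Tonic triad of G# minor = G# B D#
= G# minor; triad = G# B D#


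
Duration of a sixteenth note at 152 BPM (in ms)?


Step by step:
One quarter-note beat = 60000 / BPM = 60000 / 152 ms
Sixteenth note = 1/4 × quarter note
Duration = 1/4 × 60000 / 152 = 15000 / 152
= 98.7 ms


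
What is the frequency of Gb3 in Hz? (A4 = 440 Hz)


Reasoning:
f = 440 × 2^(n/12) where n = semitones from A4
Gb3: -15 semitones from A4
f = 440 × 2^(-15/12)
f = 185.00 Hz


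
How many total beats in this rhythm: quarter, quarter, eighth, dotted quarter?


Beat values:
  quarter = 1 beat
  quarter = 1 beat
  eighth = 0.5 beats
  dotted quarter = 1.5 beats
Sum = 1 + 1 + 0.5 + 1.5
= 4 beats


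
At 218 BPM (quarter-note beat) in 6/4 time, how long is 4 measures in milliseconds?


Step by step:
Quarter-note beat duration = 60000 / 218 ms
Beats per measure (6/4) = 6
One measure = 6 × 60000 / 218 = 360000 / 218 ms
4 measures = 4 × 360000 / 218 = 1440000 / 218
= 6605.5 ms


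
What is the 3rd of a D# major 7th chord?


Reasoning:
Major 7th chord = root + major 3rd + perfect 5th + major 7th
Seventh chords stack in thirds, so the letter names are D-F-A-C
Root: D#
Major 3rd above D#: F##
Perfect 5th above D#: A#
Major 7th above D#: C##
The 3rd = F##


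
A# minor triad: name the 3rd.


Working:
Minor triad = root + minor 3rd (3 semitones) + perfect 5th (7 semitones)
A triad on A# stacks thirds, so the chord tones use letter names A-C-E
Root: A#
Minor 3rd above A#: C#
Perfect 5th above A#: E#
The 3rd = C#


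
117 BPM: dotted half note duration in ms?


Let's work it out.
One quarter-note beat = 60000 / BPM = 60000 / 117 ms
Dotted half note = 3 × quarter note
Duration = 3 × 60000 / 117 = 180000 / 117
= 1538.5 ms


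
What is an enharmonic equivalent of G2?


Solution.
Enharmonic notes sound the same pitch but are spelled with different letter names
G and Abb name the same pitch class
= Abb2


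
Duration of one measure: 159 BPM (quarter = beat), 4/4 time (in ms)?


Reasoning:
Quarter-note beat duration = 60000 / 159 ms
Beats per measure (4/4) = 4
One measure = 4 × 60000 / 159 = 240000 / 159 ms
= 1509.4 ms


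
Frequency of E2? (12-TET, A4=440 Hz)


f = 440 × 2^(n/12) where n = semitones from A4
E2: -29 semitones from A4
f = 440 × 2^(-29/12)
f = 82.41 Hz


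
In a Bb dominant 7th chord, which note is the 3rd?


Working:
Dominant 7th chord = root + major 3rd + perfect 5th + minor 7th
Seventh chords stack in thirds, so the letter names are B-D-F-A
Root: Bb
Major 3rd above Bb: D
Perfect 5th above Bb: F
Minor 7th above Bb: Ab
The 3rd = D


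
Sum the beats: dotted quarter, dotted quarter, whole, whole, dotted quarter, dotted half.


Let's work it out.
Beat values:
  dotted quarter = 1.5 beats
  dotted quarter = 1.5 beats
  whole = 4 beats
  whole = 4 beats
  dotted quarter = 1.5 beats
  dotted half = 3 beats
Sum = 1.5 + 1.5 + 4 + 4 + 1.5 + 3
= 15.5 beats


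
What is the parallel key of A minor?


Parallel keys share the same tonic but differ in mode
A minor → parallel is A major
= A major


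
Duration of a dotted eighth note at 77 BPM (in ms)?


One quarter-note beat = 60000 / BPM = 60000 / 77 ms
Dotted eighth note = 3/4 × quarter note
Duration = 3/4 × 60000 / 77 = 45000 / 77
= 584.4 ms


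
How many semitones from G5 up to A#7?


Absolute semitone position = octave×12 + chromatic position
G5: 5×12 + 7 = 67
A#7: 7×12 + 10 = 94
Difference = 94 - 67 = 27
= 27 semitones


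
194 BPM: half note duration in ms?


Step by step:
One quarter-note beat = 60000 / BPM = 60000 / 194 ms
Half note = 2 × quarter note
Duration = 2 × 60000 / 194 = 120000 / 194
= 618.6 ms


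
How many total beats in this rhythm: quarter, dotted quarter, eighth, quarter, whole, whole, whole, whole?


Reasoning:
Beat values:
  quarter = 1 beat
  dotted quarter = 1.5 beats
  eighth = 0.5 beats
  quarter = 1 beat
  whole = 4 beats
  whole = 4 beats
  whole = 4 beats
  whole = 4 beats
Sum = 1 + 1.5 + 0.5 + 1 + 4 + 4 + 4 + 4
= 20 beats


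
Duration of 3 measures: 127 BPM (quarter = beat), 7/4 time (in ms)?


Let's work it out.
Quarter-note beat duration = 60000 / 127 ms
Beats per measure (7/4) = 7
One measure = 7 × 60000 / 127 = 420000 / 127 ms
3 measures = 3 × 420000 / 127 = 1260000 / 127
= 9921.3 ms


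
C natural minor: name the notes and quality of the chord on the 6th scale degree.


Let's work it out.
C natural minor scale: C D Eb F G Ab Bb
Diatonic triad on degree 6 stacks scale notes 6, 1, 3: Ab C Eb
Ab→C = 4 semitones; Ab→Eb = 7 semitones → major triad
= Ab C Eb (major)


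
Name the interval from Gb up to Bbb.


Working:
Letter names: G → B spans 3 letter names → a 3rd
Semitones: Gb → Bbb = 3 half-steps
A 3rd of 3 semitones is a minor 3rd
= minor 3rd


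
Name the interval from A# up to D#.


Letter names: A → D spans 4 letter names → a 4th
Semitones: A# → D# = 5 half-steps
A 4th of 5 semitones is a perfect 4th
= perfect 4th


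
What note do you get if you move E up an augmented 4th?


Solution.
augmented 4th: 4 letter names, 6 semitones
Letter: E + 3 → A
Pitch: E + 6 semitones, spelled as an A → A#
= A#


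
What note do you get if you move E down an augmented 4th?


augmented 4th: 4 letter names, 6 semitones
Letter: E - 3 → B
Pitch: E - 6 semitones, spelled as a B → Bb
= Bb


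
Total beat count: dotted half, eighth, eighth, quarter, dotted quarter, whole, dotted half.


Reasoning:
Beat values:
  dotted half = 3 beats
  eighth = 0.5 beats
  eighth = 0.5 beats
  quarter = 1 beat
  dotted quarter = 1.5 beats
  whole = 4 beats
  dotted half = 3 beats
Sum = 3 + 0.5 + 0.5 + 1 + 1.5 + 4 + 3
= 13.5 beats


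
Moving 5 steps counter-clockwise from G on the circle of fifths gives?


Each counter-clockwise step moves down a perfect 5th (= up a perfect 4th)
From G: G → C → F → Bb → Eb → Ab
= Ab


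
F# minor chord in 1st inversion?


Let's work it out.
Root position: F# A C#
1st inversion: move root up an octave
Bass note: A
Notes (bottom to top) = A C# F#


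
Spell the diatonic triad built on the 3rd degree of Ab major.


Ab major scale: Ab Bb C Db Eb F G
Diatonic triad on degree 3 stacks scale notes 3, 5, 7: C Eb G
C→Eb = 3 semitones; C→G = 7 semitones → minor triad
= C Eb G (minor)


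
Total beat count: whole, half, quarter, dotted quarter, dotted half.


Beat values:
  whole = 4 beats
  half = 2 beats
  quarter = 1 beat
  dotted quarter = 1.5 beats
  dotted half = 3 beats
Sum = 4 + 2 + 1 + 1.5 + 3
= 11.5 beats


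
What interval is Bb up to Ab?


Reasoning:
Letter names: B → A spans 7 letter names → a 7th
Semitones: Bb → Ab = 10 half-steps
A 7th of 10 semitones is a minor 7th
= minor 7th


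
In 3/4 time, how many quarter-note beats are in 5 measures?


Solution.
Time signature 3/4: the bottom number 4 means the quarter note gets one count
The top number 3 means 3 quarter-note beats per measure
Total = 3 × 5 measures
= 15 quarter-note beats


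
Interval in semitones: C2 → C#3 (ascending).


Step by step:
Absolute semitone position = octave×12 + chromatic position
C2: 2×12 + 0 = 24
C#3: 3×12 + 1 = 37
Difference = 37 - 24 = 13
= 13 semitones


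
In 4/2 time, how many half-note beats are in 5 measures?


Reasoning:
Time signature 4/2: the bottom number 2 means the half note gets one count
The top number 4 means 4 half-note beats per measure
Total = 4 × 5 measures
= 20 half-note beats


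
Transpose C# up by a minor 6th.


Solution.
minor 6th: 6 letter names, 8 semitones
Letter: C + 5 → A
Pitch: C# + 8 semitones, spelled as an A → A
= A


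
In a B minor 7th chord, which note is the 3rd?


Step by step:
Minor 7th chord = root + minor 3rd + perfect 5th + minor 7th
Seventh chords stack in thirds, so the letter names are B-D-F-A
Root: B
Minor 3rd above B: D
Perfect 5th above B: F#
Minor 7th above B: A
The 3rd = D


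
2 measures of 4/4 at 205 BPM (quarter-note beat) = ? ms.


Step by step:
Quarter-note beat duration = 60000 / 205 ms
Beats per measure (4/4) = 4
One measure = 4 × 60000 / 205 = 240000 / 205 ms
2 measures = 2 × 240000 / 205 = 480000 / 205
= 2341.5 ms


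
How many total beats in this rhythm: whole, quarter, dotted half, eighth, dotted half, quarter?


Let's work it out.
Beat values:
  whole = 4 beats
  quarter = 1 beat
  dotted half = 3 beats
  eighth = 0.5 beats
  dotted half = 3 beats
  quarter = 1 beat
Sum = 4 + 1 + 3 + 0.5 + 3 + 1
= 12.5 beats


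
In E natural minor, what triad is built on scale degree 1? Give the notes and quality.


Working:
E natural minor scale: E F# G A B C D
Diatonic triad on degree 1 stacks scale notes 1, 3, 5: E G B
E→G = 3 semitones; E→B = 7 semitones → minor triad
= E G B (minor)


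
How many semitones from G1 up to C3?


Solution.
Absolute semitone position = octave×12 + chromatic position
G1: 1×12 + 7 = 19
C3: 3×12 + 0 = 36
Difference = 36 - 19 = 17
= 17 semitones


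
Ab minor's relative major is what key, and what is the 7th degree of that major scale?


Step by step:
The relative major shares the key signature and is a minor 3rd above the minor tonic
A minor 3rd above Ab is Cb
→ relative major of Ab minor is Cb major
Cb major scale: Cb Db Eb Fb Gb Ab Bb
= Cb major; 7th degree = Bb


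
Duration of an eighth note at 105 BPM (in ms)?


One quarter-note beat = 60000 / BPM = 60000 / 105 ms
Eighth note = 1/2 × quarter note
Duration = 1/2 × 60000 / 105 = 30000 / 105
= 285.7 ms


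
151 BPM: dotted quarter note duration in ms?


Let's work it out.
One quarter-note beat = 60000 / BPM = 60000 / 151 ms
Dotted quarter note = 3/2 × quarter note
Duration = 3/2 × 60000 / 151 = 90000 / 151
= 596.0 ms


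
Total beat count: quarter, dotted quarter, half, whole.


Solution.
Beat values:
  quarter = 1 beat
  dotted quarter = 1.5 beats
  half = 2 beats
  whole = 4 beats
Sum = 1 + 1.5 + 2 + 4
= 8.5 beats


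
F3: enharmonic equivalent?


Enharmonic notes sound the same pitch but are spelled with different letter names
F and E# name the same pitch class
= E#3


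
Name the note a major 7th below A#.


Let's work it out.
A 7th spans 7 letter names, so from A we land on B
A major 7th = 11 semitones below A#
Spell B at that pitch: B
= B


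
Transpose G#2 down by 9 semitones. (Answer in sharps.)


Solution.
G#2: chromatic position 8 in octave 2 → absolute = 2×12 + 8 = 32
Transpose down 9: 32 - 9 = 23
23 = 1×12 + 11 → B in octave 1
Result = B1


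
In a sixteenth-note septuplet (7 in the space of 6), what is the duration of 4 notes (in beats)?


Septuplet: 7 notes occupy the space of 6 sixteenth notes
Space = 6 × 1/4 = 3/2 beats
Each septuplet note = 3/2 / 7 = 3/14 beats
4 notes = 4 × 3/14 = 6/7
= 6/7 beats


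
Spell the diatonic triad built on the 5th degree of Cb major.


Let's work it out.
Cb major scale: Cb Db Eb Fb Gb Ab Bb
Diatonic triad on degree 5 stacks scale notes 5, 7, 2: Gb Bb Db
Gb→Bb = 4 semitones; Gb→Db = 7 semitones → major triad
= Gb Bb Db (major)


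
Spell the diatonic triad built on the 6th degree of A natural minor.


A natural minor scale: A B C D E F G
Diatonic triad on degree 6 stacks scale notes 6, 1, 3: F A C
F→A = 4 semitones; F→C = 7 semitones → major triad
= F A C (major)


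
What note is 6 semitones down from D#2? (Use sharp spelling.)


Reasoning:
D#2: chromatic position 3 in octave 2 → absolute = 2×12 + 3 = 27
Transpose down 6: 27 - 6 = 21
21 = 1×12 + 9 → A in octave 1
Result = A1


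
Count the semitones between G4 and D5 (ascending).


Let's work it out.
Absolute semitone position = octave×12 + chromatic position
G4: 4×12 + 7 = 55
D5: 5×12 + 2 = 62
Difference = 62 - 55 = 7
= 7 semitones


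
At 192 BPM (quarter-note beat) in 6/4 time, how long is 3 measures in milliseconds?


Solution.
Quarter-note beat duration = 60000 / 192 ms
Beats per measure (6/4) = 6
One measure = 6 × 60000 / 192 = 360000 / 192 ms
3 measures = 3 × 360000 / 192 = 1080000 / 192
= 5625.0 ms


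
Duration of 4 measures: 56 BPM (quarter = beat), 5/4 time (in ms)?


Quarter-note beat duration = 60000 / 56 ms
Beats per measure (5/4) = 5
One measure = 5 × 60000 / 56 = 300000 / 56 ms
4 measures = 4 × 300000 / 56 = 1200000 / 56
= 21428.6 ms


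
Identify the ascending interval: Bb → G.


Letter names: B → G spans 6 letter names → a 6th
Semitones: Bb → G = 9 half-steps
A 6th of 9 semitones is a major 6th
= major 6th


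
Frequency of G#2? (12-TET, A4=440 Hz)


Reasoning:
f = 440 × 2^(n/12) where n = semitones from A4
G#2: -25 semitones from A4
f = 440 × 2^(-25/12)
f = 103.83 Hz


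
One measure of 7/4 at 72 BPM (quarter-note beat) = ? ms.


Step by step:
Quarter-note beat duration = 60000 / 72 ms
Beats per measure (7/4) = 7
One measure = 7 × 60000 / 72 = 420000 / 72 ms
= 5833.3 ms


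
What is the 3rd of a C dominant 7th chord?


Step by step:
Dominant 7th chord = root + major 3rd + perfect 5th + minor 7th
Seventh chords stack in thirds, so the letter names are C-E-G-B
Root: C
Major 3rd above C: E
Perfect 5th above C: G
Minor 7th above C: Bb
The 3rd = E


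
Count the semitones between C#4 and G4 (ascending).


Absolute semitone position = octave×12 + chromatic position
C#4: 4×12 + 1 = 49
G4: 4×12 + 7 = 55
Difference = 55 - 49 = 6
= 6 semitones


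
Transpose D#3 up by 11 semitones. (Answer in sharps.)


D#3: chromatic position 3 in octave 3 → absolute = 3×12 + 3 = 39
Transpose up 11: 39 + 11 = 50
50 = 4×12 + 2 → D in octave 4
Result = D4


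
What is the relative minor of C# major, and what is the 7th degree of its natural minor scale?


Step by step:
The relative minor shares the major's key signature and starts on its 6th degree
6th degree = a major 6th above the tonic; a major 6th above C# is A#
→ relative minor of C# major is A# minor
A# natural minor scale: A# B# C# D# E# F# G#
= A# minor; 7th degree = G#


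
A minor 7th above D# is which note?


Working:
A 7th spans 7 letter names, so from D we land on C
A minor 7th = 10 semitones above D#
Spell C at that pitch: C#
= C#


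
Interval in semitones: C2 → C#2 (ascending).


Let's work it out.
Absolute semitone position = octave×12 + chromatic position
C2: 2×12 + 0 = 24
C#2: 2×12 + 1 = 25
Difference = 25 - 24 = 1
= 1 semitone


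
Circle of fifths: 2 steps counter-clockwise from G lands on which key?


Let's work it out.
Each counter-clockwise step moves down a perfect 5th (= up a perfect 4th)
From G: G → C → F
= F


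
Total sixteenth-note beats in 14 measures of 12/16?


Time signature 12/16: the bottom number 16 means the sixteenth note gets one count
The top number 12 means 12 sixteenth-note beats per measure
Total = 12 × 14 measures
= 168 sixteenth-note beats


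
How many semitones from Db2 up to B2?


Absolute semitone position = octave×12 + chromatic position
Db2: 2×12 + 1 = 25
B2: 2×12 + 11 = 35
Difference = 35 - 25 = 10
= 10 semitones


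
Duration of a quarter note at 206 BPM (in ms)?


Let's work it out.
One quarter-note beat = 60000 / BPM = 60000 / 206 ms
Duration = 60000 / 206
= 291.3 ms


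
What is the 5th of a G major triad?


Working:
Major triad = root + major 3rd (4 semitones) + perfect 5th (7 semitones)
A triad on G stacks thirds, so the chord tones use letter names G-B-D
Root: G
Major 3rd above G: B
Perfect 5th above G: D
The 5th = D


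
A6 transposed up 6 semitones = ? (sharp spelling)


Let's work it out.
A6: chromatic position 9 in octave 6 → absolute = 6×12 + 9 = 81
Transpose up 6: 81 + 6 = 87
87 = 7×12 + 3 → D# in octave 7
Result = D#7


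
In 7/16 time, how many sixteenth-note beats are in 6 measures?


Step by step:
Time signature 7/16: the bottom number 16 means the sixteenth note gets one count
The top number 7 means 7 sixteenth-note beats per measure
Total = 7 × 6 measures
= 42 sixteenth-note beats


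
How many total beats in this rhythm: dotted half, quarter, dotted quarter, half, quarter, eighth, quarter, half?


Solution.
Beat values:
  dotted half = 3 beats
  quarter = 1 beat
  dotted quarter = 1.5 beats
  half = 2 beats
  quarter = 1 beat
  eighth = 0.5 beats
  quarter = 1 beat
  half = 2 beats
Sum = 3 + 1 + 1.5 + 2 + 1 + 0.5 + 1 + 2
= 12 beats


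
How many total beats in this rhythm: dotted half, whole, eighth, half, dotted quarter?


Beat values:
  dotted half = 3 beats
  whole = 4 beats
  eighth = 0.5 beats
  half = 2 beats
  dotted quarter = 1.5 beats
Sum = 3 + 4 + 0.5 + 2 + 1.5
= 11 beats


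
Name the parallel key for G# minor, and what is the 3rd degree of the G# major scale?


Step by step:
Parallel keys share the same tonic but differ in mode
G# minor → parallel is G# major
G# major scale: G# A# B# C# D# E# F##
= G# major; 3rd degree = B#


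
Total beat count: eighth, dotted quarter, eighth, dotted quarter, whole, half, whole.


Reasoning:
Beat values:
  eighth = 0.5 beats
  dotted quarter = 1.5 beats
  eighth = 0.5 beats
  dotted quarter = 1.5 beats
  whole = 4 beats
  half = 2 beats
  whole = 4 beats
Sum = 0.5 + 1.5 + 0.5 + 1.5 + 4 + 2 + 4
= 14 beats


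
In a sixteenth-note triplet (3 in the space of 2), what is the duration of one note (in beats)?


Triplet: 3 notes occupy the space of 2 sixteenth notes
Space = 2 × 1/4 = 1/2 beats
Each triplet note = 1/2 / 3 = 1/6 beats
= 1/6 beats


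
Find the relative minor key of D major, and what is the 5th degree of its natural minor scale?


The relative minor shares the major's key signature and starts on its 6th degree
6th degree = a major 6th above the tonic; a major 6th above D is B
→ relative minor of D major is B minor
B natural minor scale: B C# D E F# G A
= B minor; 5th degree = F#


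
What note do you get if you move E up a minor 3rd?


Reasoning:
minor 3rd: 3 letter names, 3 semitones
Letter: E + 2 → G
Pitch: E + 3 semitones, spelled as a G → G
= G


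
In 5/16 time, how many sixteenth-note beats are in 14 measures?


Reasoning:
Time signature 5/16: the bottom number 16 means the sixteenth note gets one count
The top number 5 means 5 sixteenth-note beats per measure
Total = 5 × 14 measures
= 70 sixteenth-note beats


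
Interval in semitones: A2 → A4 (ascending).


Absolute semitone position = octave×12 + chromatic position
A2: 2×12 + 9 = 33
A4: 4×12 + 9 = 57
Difference = 57 - 33 = 24
= 24 semitones


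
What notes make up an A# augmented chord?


Augmented triad = root + major 3rd (4 semitones) + augmented 5th (8 semitones)
A triad on A# stacks thirds, so the chord tones use letter names A-C-E
Root: A#
Major 3rd above A#: C##
Augmented 5th above A#: E##
Chord = A# C## E##


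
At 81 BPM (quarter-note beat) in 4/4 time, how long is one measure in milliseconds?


Step by step:
Quarter-note beat duration = 60000 / 81 ms
Beats per measure (4/4) = 4
One measure = 4 × 60000 / 81 = 240000 / 81 ms
= 2963.0 ms


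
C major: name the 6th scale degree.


Reasoning:
Major scale pattern: W-W-H-W-W-W-H (2-2-1-2-2-2-1 semitones)
Starting from C:
  C + 2 semitones → D
  D + 2 semitones → E
  E + 1 semitone → F
  F + 2 semitones → G
  G + 2 semitones → A
  A + 2 semitones → B
  B + 1 semitone → C
Scale: C D E F G A B
Degree 6 = A


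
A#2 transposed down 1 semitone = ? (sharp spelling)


Step by step:
A#2: chromatic position 10 in octave 2 → absolute = 2×12 + 10 = 34
Transpose down 1: 34 - 1 = 33
33 = 2×12 + 9 → A in octave 2
Result = A2


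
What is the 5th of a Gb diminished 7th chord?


Let's work it out.
Diminished 7th chord = root + minor 3rd + diminished 5th + diminished 7th
Seventh chords stack in thirds, so the letter names are G-B-D-F
Root: Gb
Minor 3rd above Gb: Bbb
Diminished 5th above Gb: Dbb
Diminished 7th above Gb: Fbb
The 5th = Dbb


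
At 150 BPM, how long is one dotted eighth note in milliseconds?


One quarter-note beat = 60000 / BPM = 60000 / 150 ms
Dotted eighth note = 3/4 × quarter note
Duration = 3/4 × 60000 / 150 = 45000 / 150
= 300.0 ms


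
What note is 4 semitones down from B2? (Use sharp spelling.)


Let's work it out.
B2: chromatic position 11 in octave 2 → absolute = 2×12 + 11 = 35
Transpose down 4: 35 - 4 = 31
31 = 2×12 + 7 → G in octave 2
Result = G2


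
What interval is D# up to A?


Let's work it out.
Letter names: D → A spans 5 letter names → a 5th
Semitones: D# → A = 6 half-steps
A 5th of 6 semitones is a diminished 5th
= diminished 5th


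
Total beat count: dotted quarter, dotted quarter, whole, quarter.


Beat values:
  dotted quarter = 1.5 beats
  dotted quarter = 1.5 beats
  whole = 4 beats
  quarter = 1 beat
Sum = 1.5 + 1.5 + 4 + 1
= 8 beats


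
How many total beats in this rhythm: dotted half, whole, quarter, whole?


Working:
Beat values:
  dotted half = 3 beats
  whole = 4 beats
  quarter = 1 beat
  whole = 4 beats
Sum = 3 + 4 + 1 + 4
= 12 beats


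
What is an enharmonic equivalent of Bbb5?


Let's work it out.
Enharmonic notes sound the same pitch but are spelled with different letter names
Bbb and A name the same pitch class
= A5


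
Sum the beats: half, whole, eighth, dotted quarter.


Beat values:
  half = 2 beats
  whole = 4 beats
  eighth = 0.5 beats
  dotted quarter = 1.5 beats
Sum = 2 + 4 + 0.5 + 1.5
= 8 beats


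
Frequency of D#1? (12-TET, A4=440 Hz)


Let's work it out.
f = 440 × 2^(n/12) where n = semitones from A4
D#1: -42 semitones from A4
f = 440 × 2^(-42/12)
f = 38.89 Hz


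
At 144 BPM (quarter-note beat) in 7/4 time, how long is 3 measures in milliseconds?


Quarter-note beat duration = 60000 / 144 ms
Beats per measure (7/4) = 7
One measure = 7 × 60000 / 144 = 420000 / 144 ms
3 measures = 3 × 420000 / 144 = 1260000 / 144
= 8750.0 ms


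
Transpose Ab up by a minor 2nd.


Step by step:
minor 2nd: 2 letter names, 1 semitones
Letter: A + 1 → B
Pitch: Ab + 1 semitones, spelled as a B → Bbb
= Bbb


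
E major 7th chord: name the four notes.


Working:
Major 7th chord = root + major 3rd + perfect 5th + major 7th
Seventh chords stack in thirds, so the letter names are E-G-B-D
Root: E
Major 3rd above E: G#
Perfect 5th above E: B
Major 7th above E: D#
Chord = E G# B D#


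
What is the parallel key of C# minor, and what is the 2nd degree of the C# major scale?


Solution.
Parallel keys share the same tonic but differ in mode
C# minor → parallel is C# major
C# major scale: C# D# E# F# G# A# B#
= C# major; 2nd degree = D#


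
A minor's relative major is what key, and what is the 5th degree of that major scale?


The relative major shares the key signature and is a minor 3rd above the minor tonic
A minor 3rd above A is C
→ relative major of A minor is C major
C major scale: C D E F G A B
= C major; 5th degree = G


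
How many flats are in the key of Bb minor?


Flat minor keys: A(0), D(1), G(2), C(3), F(4), Bb(5), Eb(6), Ab(7)
Bb minor has 5 flats
Order of flats: Bb Eb Ab Db Gb Cb Fb → first 5: Bb, Eb, Ab, Db, Gb
= 5 flats


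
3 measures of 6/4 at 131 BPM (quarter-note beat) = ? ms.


Reasoning:
Quarter-note beat duration = 60000 / 131 ms
Beats per measure (6/4) = 6
One measure = 6 × 60000 / 131 = 360000 / 131 ms
3 measures = 3 × 360000 / 131 = 1080000 / 131
= 8244.3 ms


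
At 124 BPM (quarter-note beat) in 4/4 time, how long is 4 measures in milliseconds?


Reasoning:
Quarter-note beat duration = 60000 / 124 ms
Beats per measure (4/4) = 4
One measure = 4 × 60000 / 124 = 240000 / 124 ms
4 measures = 4 × 240000 / 124 = 960000 / 124
= 7741.9 ms


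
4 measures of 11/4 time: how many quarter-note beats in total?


Working:
Time signature 11/4: the bottom number 4 means the quarter note gets one count
The top number 11 means 11 quarter-note beats per measure
Total = 11 × 4 measures
= 44 quarter-note beats


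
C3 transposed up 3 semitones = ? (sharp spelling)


Solution.
C3: chromatic position 0 in octave 3 → absolute = 3×12 + 0 = 36
Transpose up 3: 36 + 3 = 39
39 = 3×12 + 3 → D# in octave 3
Result = D#3


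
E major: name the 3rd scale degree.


Solution.
Major scale pattern: W-W-H-W-W-W-H (2-2-1-2-2-2-1 semitones)
Starting from E:
  E + 2 semitones → F#
  F# + 2 semitones → G#
  G# + 1 semitone → A
  A + 2 semitones → B
  B + 2 semitones → C#
  C# + 2 semitones → D#
  D# + 1 semitone → E
Scale: E F# G# A B C# D#
Degree 3 = G#


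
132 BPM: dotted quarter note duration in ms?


Working:
One quarter-note beat = 60000 / BPM = 60000 / 132 ms
Dotted quarter note = 3/2 × quarter note
Duration = 3/2 × 60000 / 132 = 90000 / 132
= 681.8 ms


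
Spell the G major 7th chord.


Let's work it out.
Major 7th chord = root + major 3rd + perfect 5th + major 7th
Seventh chords stack in thirds, so the letter names are G-B-D-F
Root: G
Major 3rd above G: B
Perfect 5th above G: D
Major 7th above G: F#
Chord = G B D F#


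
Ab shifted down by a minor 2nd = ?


Reasoning:
minor 2nd: 2 letter names, 1 semitones
Letter: A - 1 → G
Pitch: Ab - 1 semitones, spelled as a G → G
= G


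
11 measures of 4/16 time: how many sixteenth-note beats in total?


Let's work it out.
Time signature 4/16: the bottom number 16 means the sixteenth note gets one count
The top number 4 means 4 sixteenth-note beats per measure
Total = 4 × 11 measures
= 44 sixteenth-note beats


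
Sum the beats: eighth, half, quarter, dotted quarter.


Beat values:
  eighth = 0.5 beats
  half = 2 beats
  quarter = 1 beat
  dotted quarter = 1.5 beats
Sum = 0.5 + 2 + 1 + 1.5
= 5 beats


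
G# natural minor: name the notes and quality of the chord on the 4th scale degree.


G# natural minor scale: G# A# B C# D# E F#
Diatonic triad on degree 4 stacks scale notes 4, 6, 1: C# E G#
C#→E = 3 semitones; C#→G# = 7 semitones → minor triad
= C# E G# (minor)


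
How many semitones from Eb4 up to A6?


Absolute semitone position = octave×12 + chromatic position
Eb4: 4×12 + 3 = 51
A6: 6×12 + 9 = 81
Difference = 81 - 51 = 30
= 30 semitones


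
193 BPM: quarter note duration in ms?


One quarter-note beat = 60000 / BPM = 60000 / 193 ms
Duration = 60000 / 193
= 310.9 ms


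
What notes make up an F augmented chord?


Augmented triad = root + major 3rd (4 semitones) + augmented 5th (8 semitones)
A triad on F stacks thirds, so the chord tones use letter names F-A-C
Root: F
Major 3rd above F: A
Augmented 5th above F: C#
Chord = F A C#


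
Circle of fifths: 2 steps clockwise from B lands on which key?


Reasoning:
Each clockwise step on the circle of fifths moves up a perfect 5th
From B: B → F#/Gb → Db
= Db


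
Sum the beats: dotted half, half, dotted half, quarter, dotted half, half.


Working:
Beat values:
  dotted half = 3 beats
  half = 2 beats
  dotted half = 3 beats
  quarter = 1 beat
  dotted half = 3 beats
  half = 2 beats
Sum = 3 + 2 + 3 + 1 + 3 + 2
= 14 beats


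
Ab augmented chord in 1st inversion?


Solution.
Root position: Ab C E
1st inversion: move root up an octave
Bass note: C
Notes (bottom to top) = C E Ab


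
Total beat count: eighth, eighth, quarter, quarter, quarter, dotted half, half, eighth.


Let's work it out.
Beat values:
  eighth = 0.5 beats
  eighth = 0.5 beats
  quarter = 1 beat
  quarter = 1 beat
  quarter = 1 beat
  dotted half = 3 beats
  half = 2 beats
  eighth = 0.5 beats
Sum = 0.5 + 0.5 + 1 + 1 + 1 + 3 + 2 + 0.5
= 9.5 beats


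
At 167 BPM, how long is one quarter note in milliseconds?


One quarter-note beat = 60000 / BPM = 60000 / 167 ms
Duration = 60000 / 167
= 359.3 ms


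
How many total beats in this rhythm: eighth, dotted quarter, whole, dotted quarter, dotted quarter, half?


Beat values:
  eighth = 0.5 beats
  dotted quarter = 1.5 beats
  whole = 4 beats
  dotted quarter = 1.5 beats
  dotted quarter = 1.5 beats
  half = 2 beats
Sum = 0.5 + 1.5 + 4 + 1.5 + 1.5 + 2
= 11 beats


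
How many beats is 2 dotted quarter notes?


Let's work it out.
Base quarter note = 1 beat
Dot 1 adds half the previous value: +1/2
One dotted quarter = 1 + 1/2 = 3/2
2 of them = 2 × 3/2 = 3
= 3 beats


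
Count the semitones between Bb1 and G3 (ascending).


Absolute semitone position = octave×12 + chromatic position
Bb1: 1×12 + 10 = 22
G3: 3×12 + 7 = 43
Difference = 43 - 22 = 21
= 21 semitones


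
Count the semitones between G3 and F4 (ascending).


Absolute semitone position = octave×12 + chromatic position
G3: 3×12 + 7 = 43
F4: 4×12 + 5 = 53
Difference = 53 - 43 = 10
= 10 semitones


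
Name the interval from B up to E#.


Step by step:
Letter names: B → E spans 4 letter names → a 4th
Semitones: B → E# = 6 half-steps
A 4th of 6 semitones is an augmented 4th
= augmented 4th


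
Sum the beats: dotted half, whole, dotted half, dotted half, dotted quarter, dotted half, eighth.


Step by step:
Beat values:
  dotted half = 3 beats
  whole = 4 beats
  dotted half = 3 beats
  dotted half = 3 beats
  dotted quarter = 1.5 beats
  dotted half = 3 beats
  eighth = 0.5 beats
Sum = 3 + 4 + 3 + 3 + 1.5 + 3 + 0.5
= 18 beats


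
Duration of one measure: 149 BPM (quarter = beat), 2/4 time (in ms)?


Step by step:
Quarter-note beat duration = 60000 / 149 ms
Beats per measure (2/4) = 2
One measure = 2 × 60000 / 149 = 120000 / 149 ms
= 805.4 ms


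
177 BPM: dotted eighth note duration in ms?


Working:
One quarter-note beat = 60000 / BPM = 60000 / 177 ms
Dotted eighth note = 3/4 × quarter note
Duration = 3/4 × 60000 / 177 = 45000 / 177
= 254.2 ms


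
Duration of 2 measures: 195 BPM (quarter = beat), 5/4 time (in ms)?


Let's work it out.
Quarter-note beat duration = 60000 / 195 ms
Beats per measure (5/4) = 5
One measure = 5 × 60000 / 195 = 300000 / 195 ms
2 measures = 2 × 300000 / 195 = 600000 / 195
= 3076.9 ms


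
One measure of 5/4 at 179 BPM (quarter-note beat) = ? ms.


Quarter-note beat duration = 60000 / 179 ms
Beats per measure (5/4) = 5
One measure = 5 × 60000 / 179 = 300000 / 179 ms
= 1676.0 ms


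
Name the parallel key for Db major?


Reasoning:
Parallel keys share the same tonic but differ in mode
Db major → parallel is Db minor
= Db minor


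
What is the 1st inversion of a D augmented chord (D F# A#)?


Step by step:
Root position: D F# A#
1st inversion: move root up an octave
Bass note: F#
Notes (bottom to top) = F# A# D


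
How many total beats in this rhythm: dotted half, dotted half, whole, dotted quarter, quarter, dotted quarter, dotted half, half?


Step by step:
Beat values:
  dotted half = 3 beats
  dotted half = 3 beats
  whole = 4 beats
  dotted quarter = 1.5 beats
  quarter = 1 beat
  dotted quarter = 1.5 beats
  dotted half = 3 beats
  half = 2 beats
Sum = 3 + 3 + 4 + 1.5 + 1 + 1.5 + 3 + 2
= 19 beats


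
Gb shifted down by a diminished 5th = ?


Working:
diminished 5th: 5 letter names, 6 semitones
Letter: G - 4 → C
Pitch: Gb - 6 semitones, spelled as a C → C
= C


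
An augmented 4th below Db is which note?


A 4th spans 4 letter names, so from D we land on A
An augmented 4th = 6 semitones below Db
Spell A at that pitch: Abb
= Abb


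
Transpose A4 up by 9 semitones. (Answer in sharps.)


Let's work it out.
A4: chromatic position 9 in octave 4 → absolute = 4×12 + 9 = 57
Transpose up 9: 57 + 9 = 66
66 = 5×12 + 6 → F# in octave 5
Result = F#5


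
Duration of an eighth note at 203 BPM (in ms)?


Working:
One quarter-note beat = 60000 / BPM = 60000 / 203 ms
Eighth note = 1/2 × quarter note
Duration = 1/2 × 60000 / 203 = 30000 / 203
= 147.8 ms
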